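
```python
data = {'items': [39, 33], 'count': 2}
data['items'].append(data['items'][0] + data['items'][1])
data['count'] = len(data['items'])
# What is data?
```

After line 1: data = {'items': [39, 33], 'count': 2}
After line 2 (append 39 + 33 = 72): data = {'items': [39, 33, 72], 'count': 2}
After line 3 (count = len(items) = 3): data = {'items': [39, 33, 72], 'count': 3}

{'items': [39, 33, 72], 'count': 3}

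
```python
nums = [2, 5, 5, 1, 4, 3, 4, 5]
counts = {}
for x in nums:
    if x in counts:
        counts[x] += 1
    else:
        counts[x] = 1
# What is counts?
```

Initial: counts = {}, nums = [2, 5, 5, 1, 4, 3, 4, 5]
See 2: counts = {2: 1}
See 5: counts = {2: 1, 5: 1}
See 5: counts = {2: 1, 5: 2}
See 1: counts = {2: 1, 5: 2, 1: 1}
See 4: counts = {2: 1, 5: 2, 1: 1, 4: 1}
See 3: counts = {2: 1, 5: 2, 1: 1, 4: 1, 3: 1}
See 4: counts = {2: 1, 5: 2, 1: 1, 4: 2, 3: 1}
See 5: counts = {2: 1, 5: 3, 1: 1, 4: 2, 3: 1}

{2: 1, 5: 3, 1: 1, 4: 2, 3: 1}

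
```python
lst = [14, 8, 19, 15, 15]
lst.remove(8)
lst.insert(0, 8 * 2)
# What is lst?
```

After line 1: lst = [14, 8, 19, 15, 15]
After line 2 (remove first 8): lst = [14, 19, 15, 15]
After line 3 (insert 16 at index 0): lst = [16, 14, 19, 15, 15]

[16, 14, 19, 15, 15]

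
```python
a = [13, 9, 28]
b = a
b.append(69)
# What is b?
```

After line 1: a = [13, 9, 28]
After line 2 (b = a is an alias, same object): a = [13, 9, 28], b = [13, 9, 28]
After line 3 (b.append mutates the shared list): a = [13, 9, 28, 69], b = [13, 9, 28, 69]

[13, 9, 28, 69]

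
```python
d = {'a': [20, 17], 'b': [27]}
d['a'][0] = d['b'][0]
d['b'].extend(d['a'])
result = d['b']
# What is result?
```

After line 1: d = {'a': [20, 17], 'b': [27]}
After line 2 (a[0] = b[0] = 27): d = {'a': [27, 17], 'b': [27]}
After line 3 (b.extend(a) appends [27, 17]): d = {'a': [27, 17], 'b': [27, 27, 17]}
After line 4: result = d['b'] = [27, 27, 17]

[27, 27, 17]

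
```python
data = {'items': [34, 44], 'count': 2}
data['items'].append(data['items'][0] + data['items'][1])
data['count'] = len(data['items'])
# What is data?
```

After line 1: data = {'items': [34, 44], 'count': 2}
After line 2 (append 34 + 44 = 78): data = {'items': [34, 44, 78], 'count': 2}
After line 3 (count = len(items) = 3): data = {'items': [34, 44, 78], 'count': 3}

{'items': [34, 44, 78], 'count': 3}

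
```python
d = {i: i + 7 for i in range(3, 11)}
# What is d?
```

{3: 10, 4: 11, 5: 12, 6: 13, 7: 14, 8: 15, 9: 16, 10: 17}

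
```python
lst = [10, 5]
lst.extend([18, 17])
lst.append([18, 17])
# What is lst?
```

After line 1: lst = [10, 5]
After line 2 (extend unpacks [18, 17]): lst = [10, 5, 18, 17]
After line 3 (append adds [18, 17] as single element): lst = [10, 5, 18, 17, [18, 17]]

[10, 5, 18, 17, [18, 17]]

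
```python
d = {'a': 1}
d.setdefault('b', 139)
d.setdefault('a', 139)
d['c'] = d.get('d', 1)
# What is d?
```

After line 1: d = {'a': 1}
After line 2 (setdefault adds 'b'=139): d = {'a': 1, 'b': 139}
After line 3 (setdefault 'a' no-op, already exists): d = {'a': 1, 'b': 139}
After line 4 (get('d', 1) returns default since 'd' not in d): d = {'a': 1, 'b': 139, 'c': 1}

{'a': 1, 'b': 139, 'c': 1}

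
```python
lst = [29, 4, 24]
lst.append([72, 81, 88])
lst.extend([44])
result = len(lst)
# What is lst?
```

After line 1: lst = [29, 4, 24]
After line 2 (append adds [72, 81, 88] as single element): lst = [29, 4, 24, [72, 81, 88]]
After line 3 (extend unpacks [44], adds 44): lst = [29, 4, 24, [72, 81, 88], 44]
After line 4: result = len(lst) = 5

[29, 4, 24, [72, 81, 88], 44]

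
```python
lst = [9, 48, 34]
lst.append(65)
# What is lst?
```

[9, 48, 34, 65]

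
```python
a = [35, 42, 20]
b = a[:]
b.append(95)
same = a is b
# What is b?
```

After line 1: a = [35, 42, 20]
After line 2 (b = a[:] is a shallow copy, new object): a = [35, 42, 20], b = [35, 42, 20]
After line 3 (append only mutates b): a = [35, 42, 20], b = [35, 42, 20, 95]
After line 4 (same = a is b; different objects -> False): same = False

[35, 42, 20, 95]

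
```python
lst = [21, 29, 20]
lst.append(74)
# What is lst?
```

[21, 29, 20, 74]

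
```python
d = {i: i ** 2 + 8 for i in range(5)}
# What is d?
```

{0: 8, 1: 9, 2: 12, 3: 17, 4: 24}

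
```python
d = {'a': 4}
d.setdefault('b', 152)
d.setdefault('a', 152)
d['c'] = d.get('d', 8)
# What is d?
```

After line 1: d = {'a': 4}
After line 2 (setdefault adds 'b'=152): d = {'a': 4, 'b': 152}
After line 3 (setdefault 'a' no-op, already exists): d = {'a': 4, 'b': 152}
After line 4 (get('d', 8) returns default since 'd' not in d): d = {'a': 4, 'b': 152, 'c': 8}

{'a': 4, 'b': 152, 'c': 8}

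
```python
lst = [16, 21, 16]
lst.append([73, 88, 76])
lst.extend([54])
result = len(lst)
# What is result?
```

After line 1: lst = [16, 21, 16]
After line 2 (append adds [73, 88, 76] as single element): lst = [16, 21, 16, [73, 88, 76]]
After line 3 (extend unpacks [54], adds 54): lst = [16, 21, 16, [73, 88, 76], 54]
After line 4: result = len(lst) = 5

5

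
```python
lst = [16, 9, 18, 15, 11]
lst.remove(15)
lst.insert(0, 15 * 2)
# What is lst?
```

After line 1: lst = [16, 9, 18, 15, 11]
After line 2 (remove first 15): lst = [16, 9, 18, 11]
After line 3 (insert 30 at index 0): lst = [30, 16, 9, 18, 11]

[30, 16, 9, 18, 11]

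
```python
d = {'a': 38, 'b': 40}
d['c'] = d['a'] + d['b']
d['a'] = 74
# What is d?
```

After line 1: d = {'a': 38, 'b': 40}
After line 2 (d['c'] = 38 + 40): d = {'a': 38, 'b': 40, 'c': 78}
After line 3: d = {'a': 74, 'b': 40, 'c': 78}

{'a': 74, 'b': 40, 'c': 78}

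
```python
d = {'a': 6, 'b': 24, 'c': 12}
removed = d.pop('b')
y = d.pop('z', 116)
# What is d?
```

After line 1: d = {'a': 6, 'b': 24, 'c': 12}
After line 2 (pop 'b' returns 24): d = {'a': 6, 'c': 12}, removed = 24
After line 3 (pop 'z' missing, returns default 116): d = {'a': 6, 'c': 12}, y = 116

{'a': 6, 'c': 12}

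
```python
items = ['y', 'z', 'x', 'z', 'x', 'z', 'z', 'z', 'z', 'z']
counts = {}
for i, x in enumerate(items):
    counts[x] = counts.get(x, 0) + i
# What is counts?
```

Initial: counts = {}, items = ['y', 'z', 'x', 'z', 'x', 'z', 'z', 'z', 'z', 'z']
i=0, x='y': counts = {'y': 0}
i=1, x='z': counts = {'y': 0, 'z': 1}
i=2, x='x': counts = {'y': 0, 'z': 1, 'x': 2}
i=3, x='z': counts = {'y': 0, 'z': 4, 'x': 2}
i=4, x='x': counts = {'y': 0, 'z': 4, 'x': 6}
i=5, x='z': counts = {'y': 0, 'z': 9, 'x': 6}
i=6, x='z': counts = {'y': 0, 'z': 15, 'x': 6}
i=7, x='z': counts = {'y': 0, 'z': 22, 'x': 6}
i=8, x='z': counts = {'y': 0, 'z': 30, 'x': 6}
i=9, x='z': counts = {'y': 0, 'z': 39, 'x': 6}

{'y': 0, 'z': 39, 'x': 6}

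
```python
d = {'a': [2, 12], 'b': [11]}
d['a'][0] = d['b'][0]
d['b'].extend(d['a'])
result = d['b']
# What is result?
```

After line 1: d = {'a': [2, 12], 'b': [11]}
After line 2 (a[0] = b[0] = 11): d = {'a': [11, 12], 'b': [11]}
After line 3 (b.extend(a) appends [11, 12]): d = {'a': [11, 12], 'b': [11, 11, 12]}
After line 4: result = d['b'] = [11, 11, 12]

[11, 11, 12]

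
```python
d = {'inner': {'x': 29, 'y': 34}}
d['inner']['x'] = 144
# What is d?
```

After line 1: d = {'inner': {'x': 29, 'y': 34}}
After line 2 (inner x overwritten): d = {'inner': {'x': 144, 'y': 34}}

{'inner': {'x': 144, 'y': 34}}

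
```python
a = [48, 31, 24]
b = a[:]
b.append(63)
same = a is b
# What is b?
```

After line 1: a = [48, 31, 24]
After line 2 (b = a[:] is a shallow copy, new object): a = [48, 31, 24], b = [48, 31, 24]
After line 3 (append only mutates b): a = [48, 31, 24], b = [48, 31, 24, 63]
After line 4 (same = a is b; different objects -> False): same = False

[48, 31, 24, 63]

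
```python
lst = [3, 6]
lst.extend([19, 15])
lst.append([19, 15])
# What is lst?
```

After line 1: lst = [3, 6]
After line 2 (extend unpacks [19, 15]): lst = [3, 6, 19, 15]
After line 3 (append adds [19, 15] as single element): lst = [3, 6, 19, 15, [19, 15]]

[3, 6, 19, 15, [19, 15]]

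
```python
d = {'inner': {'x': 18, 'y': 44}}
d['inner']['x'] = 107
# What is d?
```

After line 1: d = {'inner': {'x': 18, 'y': 44}}
After line 2 (inner x overwritten): d = {'inner': {'x': 107, 'y': 44}}

{'inner': {'x': 107, 'y': 44}}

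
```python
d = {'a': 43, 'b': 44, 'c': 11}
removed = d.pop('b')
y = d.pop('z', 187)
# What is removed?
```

After line 1: d = {'a': 43, 'b': 44, 'c': 11}
After line 2 (pop 'b' returns 44): d = {'a': 43, 'c': 11}, removed = 44
After line 3 (pop 'z' missing, returns default 187): d = {'a': 43, 'c': 11}, y = 187

44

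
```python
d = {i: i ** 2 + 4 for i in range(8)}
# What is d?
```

{0: 4, 1: 5, 2: 8, 3: 13, 4: 20, 5: 29, 6: 40, 7: 53}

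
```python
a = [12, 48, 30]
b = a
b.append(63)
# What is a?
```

After line 1: a = [12, 48, 30]
After line 2 (b = a is an alias, same object): a = [12, 48, 30], b = [12, 48, 30]
After line 3 (b.append mutates the shared list): a = [12, 48, 30, 63], b = [12, 48, 30, 63]

[12, 48, 30, 63]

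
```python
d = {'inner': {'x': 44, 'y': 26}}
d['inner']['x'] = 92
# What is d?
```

After line 1: d = {'inner': {'x': 44, 'y': 26}}
After line 2 (inner x overwritten): d = {'inner': {'x': 92, 'y': 26}}

{'inner': {'x': 92, 'y': 26}}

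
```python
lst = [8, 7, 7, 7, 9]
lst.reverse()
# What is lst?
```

[9, 7, 7, 7, 8]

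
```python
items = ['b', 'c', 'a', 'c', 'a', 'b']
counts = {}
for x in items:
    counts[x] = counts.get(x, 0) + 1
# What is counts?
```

Initial: counts = {}, items = ['b', 'c', 'a', 'c', 'a', 'b']
See 'b': counts = {'b': 1}
See 'c': counts = {'b': 1, 'c': 1}
See 'a': counts = {'b': 1, 'c': 1, 'a': 1}
See 'c': counts = {'b': 1, 'c': 2, 'a': 1}
See 'a': counts = {'b': 1, 'c': 2, 'a': 2}
See 'b': counts = {'b': 2, 'c': 2, 'a': 2}

{'b': 2, 'c': 2, 'a': 2}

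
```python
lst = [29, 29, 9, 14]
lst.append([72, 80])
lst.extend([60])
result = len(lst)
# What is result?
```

After line 1: lst = [29, 29, 9, 14]
After line 2 (append adds [72, 80] as single element): lst = [29, 29, 9, 14, [72, 80]]
After line 3 (extend unpacks [60], adds 60): lst = [29, 29, 9, 14, [72, 80], 60]
After line 4: result = len(lst) = 6

6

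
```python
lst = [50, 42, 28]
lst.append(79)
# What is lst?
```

[50, 42, 28, 79]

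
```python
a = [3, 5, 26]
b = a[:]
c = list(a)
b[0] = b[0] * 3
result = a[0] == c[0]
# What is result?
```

After line 1: a = [3, 5, 26]
After line 2 (b = a[:], copy): a = [3, 5, 26], b = [3, 5, 26]
After line 3 (c = list(a) is a copy, new object): c = [3, 5, 26]
After line 4 (b[0] = 3 * 3 = 9; only b mutates (copy)): a = [3, 5, 26], b = [9, 5, 26], c = [3, 5, 26]
After line 5 (a[0] = 3, c[0] = 3; result = True)

True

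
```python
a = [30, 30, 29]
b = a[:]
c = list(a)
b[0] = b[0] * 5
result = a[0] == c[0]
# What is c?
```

After line 1: a = [30, 30, 29]
After line 2 (b = a[:], copy): a = [30, 30, 29], b = [30, 30, 29]
After line 3 (c = list(a) is a copy, new object): c = [30, 30, 29]
After line 4 (b[0] = 30 * 5 = 150; only b mutates (copy)): a = [30, 30, 29], b = [150, 30, 29], c = [30, 30, 29]
After line 5 (a[0] = 30, c[0] = 30; result = True)

[30, 30, 29]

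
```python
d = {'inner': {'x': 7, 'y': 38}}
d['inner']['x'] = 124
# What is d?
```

After line 1: d = {'inner': {'x': 7, 'y': 38}}
After line 2 (inner x overwritten): d = {'inner': {'x': 124, 'y': 38}}

{'inner': {'x': 124, 'y': 38}}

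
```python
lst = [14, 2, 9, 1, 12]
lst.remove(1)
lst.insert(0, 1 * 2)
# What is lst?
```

After line 1: lst = [14, 2, 9, 1, 12]
After line 2 (remove first 1): lst = [14, 2, 9, 12]
After line 3 (insert 2 at index 0): lst = [2, 14, 2, 9, 12]

[2, 14, 2, 9, 12]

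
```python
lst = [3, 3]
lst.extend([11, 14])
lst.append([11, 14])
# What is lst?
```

After line 1: lst = [3, 3]
After line 2 (extend unpacks [11, 14]): lst = [3, 3, 11, 14]
After line 3 (append adds [11, 14] as single element): lst = [3, 3, 11, 14, [11, 14]]

[3, 3, 11, 14, [11, 14]]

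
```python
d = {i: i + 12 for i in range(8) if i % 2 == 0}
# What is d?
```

{0: 12, 2: 14, 4: 16, 6: 18}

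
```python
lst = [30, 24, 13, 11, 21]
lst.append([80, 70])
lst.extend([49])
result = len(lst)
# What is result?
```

After line 1: lst = [30, 24, 13, 11, 21]
After line 2 (append adds [80, 70] as single element): lst = [30, 24, 13, 11, 21, [80, 70]]
After line 3 (extend unpacks [49], adds 49): lst = [30, 24, 13, 11, 21, [80, 70], 49]
After line 4: result = len(lst) = 7

7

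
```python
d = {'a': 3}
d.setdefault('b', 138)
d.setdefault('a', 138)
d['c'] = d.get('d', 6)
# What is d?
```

After line 1: d = {'a': 3}
After line 2 (setdefault adds 'b'=138): d = {'a': 3, 'b': 138}
After line 3 (setdefault 'a' no-op, already exists): d = {'a': 3, 'b': 138}
After line 4 (get('d', 6) returns default since 'd' not in d): d = {'a': 3, 'b': 138, 'c': 6}

{'a': 3, 'b': 138, 'c': 6}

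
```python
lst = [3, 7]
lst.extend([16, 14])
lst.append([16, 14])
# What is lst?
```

After line 1: lst = [3, 7]
After line 2 (extend unpacks [16, 14]): lst = [3, 7, 16, 14]
After line 3 (append adds [16, 14] as single element): lst = [3, 7, 16, 14, [16, 14]]

[3, 7, 16, 14, [16, 14]]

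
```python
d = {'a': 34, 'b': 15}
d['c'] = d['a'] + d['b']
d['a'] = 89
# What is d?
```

After line 1: d = {'a': 34, 'b': 15}
After line 2 (d['c'] = 34 + 15): d = {'a': 34, 'b': 15, 'c': 49}
After line 3: d = {'a': 89, 'b': 15, 'c': 49}

{'a': 89, 'b': 15, 'c': 49}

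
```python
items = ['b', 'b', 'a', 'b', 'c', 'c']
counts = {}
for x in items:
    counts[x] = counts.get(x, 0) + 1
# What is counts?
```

Initial: counts = {}, items = ['b', 'b', 'a', 'b', 'c', 'c']
See 'b': counts = {'b': 1}
See 'b': counts = {'b': 2}
See 'a': counts = {'b': 2, 'a': 1}
See 'b': counts = {'b': 3, 'a': 1}
See 'c': counts = {'b': 3, 'a': 1, 'c': 1}
See 'c': counts = {'b': 3, 'a': 1, 'c': 2}

{'b': 3, 'a': 1, 'c': 2}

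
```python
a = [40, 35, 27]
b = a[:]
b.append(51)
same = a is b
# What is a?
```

After line 1: a = [40, 35, 27]
After line 2 (b = a[:] is a shallow copy, new object): a = [40, 35, 27], b = [40, 35, 27]
After line 3 (append only mutates b): a = [40, 35, 27], b = [40, 35, 27, 51]
After line 4 (same = a is b; different objects -> False): same = False

[40, 35, 27]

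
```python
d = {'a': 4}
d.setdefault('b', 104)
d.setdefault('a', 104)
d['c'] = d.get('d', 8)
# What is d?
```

After line 1: d = {'a': 4}
After line 2 (setdefault adds 'b'=104): d = {'a': 4, 'b': 104}
After line 3 (setdefault 'a' no-op, already exists): d = {'a': 4, 'b': 104}
After line 4 (get('d', 8) returns default since 'd' not in d): d = {'a': 4, 'b': 104, 'c': 8}

{'a': 4, 'b': 104, 'c': 8}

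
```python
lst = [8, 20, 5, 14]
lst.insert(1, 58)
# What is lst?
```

[8, 58, 20, 5, 14]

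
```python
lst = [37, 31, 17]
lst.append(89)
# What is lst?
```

[37, 31, 17, 89]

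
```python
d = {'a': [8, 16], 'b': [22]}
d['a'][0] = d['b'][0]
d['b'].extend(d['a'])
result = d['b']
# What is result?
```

After line 1: d = {'a': [8, 16], 'b': [22]}
After line 2 (a[0] = b[0] = 22): d = {'a': [22, 16], 'b': [22]}
After line 3 (b.extend(a) appends [22, 16]): d = {'a': [22, 16], 'b': [22, 22, 16]}
After line 4: result = d['b'] = [22, 22, 16]

[22, 22, 16]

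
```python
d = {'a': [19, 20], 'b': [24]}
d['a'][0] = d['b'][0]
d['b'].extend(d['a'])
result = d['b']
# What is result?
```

After line 1: d = {'a': [19, 20], 'b': [24]}
After line 2 (a[0] = b[0] = 24): d = {'a': [24, 20], 'b': [24]}
After line 3 (b.extend(a) appends [24, 20]): d = {'a': [24, 20], 'b': [24, 24, 20]}
After line 4: result = d['b'] = [24, 24, 20]

[24, 24, 20]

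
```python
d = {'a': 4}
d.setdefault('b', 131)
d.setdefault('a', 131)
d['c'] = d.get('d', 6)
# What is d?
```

After line 1: d = {'a': 4}
After line 2 (setdefault adds 'b'=131): d = {'a': 4, 'b': 131}
After line 3 (setdefault 'a' no-op, already exists): d = {'a': 4, 'b': 131}
After line 4 (get('d', 6) returns default since 'd' not in d): d = {'a': 4, 'b': 131, 'c': 6}

{'a': 4, 'b': 131, 'c': 6}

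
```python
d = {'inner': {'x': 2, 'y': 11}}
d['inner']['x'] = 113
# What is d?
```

After line 1: d = {'inner': {'x': 2, 'y': 11}}
After line 2 (inner x overwritten): d = {'inner': {'x': 113, 'y': 11}}

{'inner': {'x': 113, 'y': 11}}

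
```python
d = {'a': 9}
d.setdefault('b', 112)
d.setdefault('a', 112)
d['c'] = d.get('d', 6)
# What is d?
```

After line 1: d = {'a': 9}
After line 2 (setdefault adds 'b'=112): d = {'a': 9, 'b': 112}
After line 3 (setdefault 'a' no-op, already exists): d = {'a': 9, 'b': 112}
After line 4 (get('d', 6) returns default since 'd' not in d): d = {'a': 9, 'b': 112, 'c': 6}

{'a': 9, 'b': 112, 'c': 6}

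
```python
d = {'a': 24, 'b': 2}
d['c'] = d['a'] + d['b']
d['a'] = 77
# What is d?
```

After line 1: d = {'a': 24, 'b': 2}
After line 2 (d['c'] = 24 + 2): d = {'a': 24, 'b': 2, 'c': 26}
After line 3: d = {'a': 77, 'b': 2, 'c': 26}

{'a': 77, 'b': 2, 'c': 26}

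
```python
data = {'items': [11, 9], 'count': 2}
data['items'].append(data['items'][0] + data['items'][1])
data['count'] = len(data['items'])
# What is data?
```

After line 1: data = {'items': [11, 9], 'count': 2}
After line 2 (append 11 + 9 = 20): data = {'items': [11, 9, 20], 'count': 2}
After line 3 (count = len(items) = 3): data = {'items': [11, 9, 20], 'count': 3}

{'items': [11, 9, 20], 'count': 3}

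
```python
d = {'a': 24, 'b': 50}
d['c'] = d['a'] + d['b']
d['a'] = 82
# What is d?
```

After line 1: d = {'a': 24, 'b': 50}
After line 2 (d['c'] = 24 + 50): d = {'a': 24, 'b': 50, 'c': 74}
After line 3: d = {'a': 82, 'b': 50, 'c': 74}

{'a': 82, 'b': 50, 'c': 74}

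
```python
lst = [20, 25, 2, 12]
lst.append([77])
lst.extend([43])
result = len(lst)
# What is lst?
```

After line 1: lst = [20, 25, 2, 12]
After line 2 (append adds [77] as single element): lst = [20, 25, 2, 12, [77]]
After line 3 (extend unpacks [43], adds 43): lst = [20, 25, 2, 12, [77], 43]
After line 4: result = len(lst) = 6

[20, 25, 2, 12, [77], 43]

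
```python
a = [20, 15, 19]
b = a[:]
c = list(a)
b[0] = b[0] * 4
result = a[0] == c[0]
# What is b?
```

After line 1: a = [20, 15, 19]
After line 2 (b = a[:], copy): a = [20, 15, 19], b = [20, 15, 19]
After line 3 (c = list(a) is a copy, new object): c = [20, 15, 19]
After line 4 (b[0] = 20 * 4 = 80; only b mutates (copy)): a = [20, 15, 19], b = [80, 15, 19], c = [20, 15, 19]
After line 5 (a[0] = 20, c[0] = 20; result = True)

[80, 15, 19]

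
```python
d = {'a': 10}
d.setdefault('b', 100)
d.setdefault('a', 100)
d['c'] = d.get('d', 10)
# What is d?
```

After line 1: d = {'a': 10}
After line 2 (setdefault adds 'b'=100): d = {'a': 10, 'b': 100}
After line 3 (setdefault 'a' no-op, already exists): d = {'a': 10, 'b': 100}
After line 4 (get('d', 10) returns default since 'd' not in d): d = {'a': 10, 'b': 100, 'c': 10}

{'a': 10, 'b': 100, 'c': 10}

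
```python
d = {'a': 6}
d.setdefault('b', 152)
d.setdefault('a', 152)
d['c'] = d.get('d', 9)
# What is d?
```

After line 1: d = {'a': 6}
After line 2 (setdefault adds 'b'=152): d = {'a': 6, 'b': 152}
After line 3 (setdefault 'a' no-op, already exists): d = {'a': 6, 'b': 152}
After line 4 (get('d', 9) returns default since 'd' not in d): d = {'a': 6, 'b': 152, 'c': 9}

{'a': 6, 'b': 152, 'c': 9}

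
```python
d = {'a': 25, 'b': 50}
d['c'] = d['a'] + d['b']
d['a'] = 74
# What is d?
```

After line 1: d = {'a': 25, 'b': 50}
After line 2 (d['c'] = 25 + 50): d = {'a': 25, 'b': 50, 'c': 75}
After line 3: d = {'a': 74, 'b': 50, 'c': 75}

{'a': 74, 'b': 50, 'c': 75}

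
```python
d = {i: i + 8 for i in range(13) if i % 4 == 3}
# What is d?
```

{3: 11, 7: 15, 11: 19}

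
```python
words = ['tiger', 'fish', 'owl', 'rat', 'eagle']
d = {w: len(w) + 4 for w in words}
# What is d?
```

{'tiger': 9, 'fish': 8, 'owl': 7, 'rat': 7, 'eagle': 9}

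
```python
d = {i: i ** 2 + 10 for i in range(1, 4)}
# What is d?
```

{1: 11, 2: 14, 3: 19}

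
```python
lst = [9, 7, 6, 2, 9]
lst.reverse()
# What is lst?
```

[9, 2, 6, 7, 9]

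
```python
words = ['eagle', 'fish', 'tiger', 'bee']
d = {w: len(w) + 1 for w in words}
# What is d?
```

{'eagle': 6, 'fish': 5, 'tiger': 6, 'bee': 4}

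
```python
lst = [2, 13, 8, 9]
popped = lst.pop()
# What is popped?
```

9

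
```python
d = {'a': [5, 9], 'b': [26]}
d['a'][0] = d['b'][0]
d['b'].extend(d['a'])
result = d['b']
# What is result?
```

After line 1: d = {'a': [5, 9], 'b': [26]}
After line 2 (a[0] = b[0] = 26): d = {'a': [26, 9], 'b': [26]}
After line 3 (b.extend(a) appends [26, 9]): d = {'a': [26, 9], 'b': [26, 26, 9]}
After line 4: result = d['b'] = [26, 26, 9]

[26, 26, 9]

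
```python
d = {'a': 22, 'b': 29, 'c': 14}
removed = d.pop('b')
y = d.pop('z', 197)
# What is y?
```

After line 1: d = {'a': 22, 'b': 29, 'c': 14}
After line 2 (pop 'b' returns 29): d = {'a': 22, 'c': 14}, removed = 29
After line 3 (pop 'z' missing, returns default 197): d = {'a': 22, 'c': 14}, y = 197

197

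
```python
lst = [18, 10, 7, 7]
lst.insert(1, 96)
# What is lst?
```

[18, 96, 10, 7, 7]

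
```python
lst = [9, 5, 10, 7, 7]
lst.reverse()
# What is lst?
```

[7, 7, 10, 5, 9]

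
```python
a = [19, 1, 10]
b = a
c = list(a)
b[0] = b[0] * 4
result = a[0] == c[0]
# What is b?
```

After line 1: a = [19, 1, 10]
After line 2 (b = a, alias): a = [19, 1, 10], b = [19, 1, 10]
After line 3 (c = list(a) is a copy, new object): c = [19, 1, 10]
After line 4 (b[0] = 19 * 4 = 76; mutates shared a/b): a = b = [76, 1, 10], c = [19, 1, 10]
After line 5 (a[0] = 76, c[0] = 19; result = False)

[76, 1, 10]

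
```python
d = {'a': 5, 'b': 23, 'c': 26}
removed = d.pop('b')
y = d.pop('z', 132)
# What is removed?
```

After line 1: d = {'a': 5, 'b': 23, 'c': 26}
After line 2 (pop 'b' returns 23): d = {'a': 5, 'c': 26}, removed = 23
After line 3 (pop 'z' missing, returns default 132): d = {'a': 5, 'c': 26}, y = 132

23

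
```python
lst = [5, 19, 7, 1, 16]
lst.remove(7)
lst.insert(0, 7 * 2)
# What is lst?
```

After line 1: lst = [5, 19, 7, 1, 16]
After line 2 (remove first 7): lst = [5, 19, 1, 16]
After line 3 (insert 14 at index 0): lst = [14, 5, 19, 1, 16]

[14, 5, 19, 1, 16]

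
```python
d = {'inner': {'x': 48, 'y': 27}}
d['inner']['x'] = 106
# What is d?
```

After line 1: d = {'inner': {'x': 48, 'y': 27}}
After line 2 (inner x overwritten): d = {'inner': {'x': 106, 'y': 27}}

{'inner': {'x': 106, 'y': 27}}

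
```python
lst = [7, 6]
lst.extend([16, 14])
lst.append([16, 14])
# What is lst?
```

After line 1: lst = [7, 6]
After line 2 (extend unpacks [16, 14]): lst = [7, 6, 16, 14]
After line 3 (append adds [16, 14] as single element): lst = [7, 6, 16, 14, [16, 14]]

[7, 6, 16, 14, [16, 14]]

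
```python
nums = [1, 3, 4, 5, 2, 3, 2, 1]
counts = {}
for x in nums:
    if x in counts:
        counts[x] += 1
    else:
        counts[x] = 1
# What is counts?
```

Initial: counts = {}, nums = [1, 3, 4, 5, 2, 3, 2, 1]
See 1: counts = {1: 1}
See 3: counts = {1: 1, 3: 1}
See 4: counts = {1: 1, 3: 1, 4: 1}
See 5: counts = {1: 1, 3: 1, 4: 1, 5: 1}
See 2: counts = {1: 1, 3: 1, 4: 1, 5: 1, 2: 1}
See 3: counts = {1: 1, 3: 2, 4: 1, 5: 1, 2: 1}
See 2: counts = {1: 1, 3: 2, 4: 1, 5: 1, 2: 2}
See 1: counts = {1: 2, 3: 2, 4: 1, 5: 1, 2: 2}

{1: 2, 3: 2, 4: 1, 5: 1, 2: 2}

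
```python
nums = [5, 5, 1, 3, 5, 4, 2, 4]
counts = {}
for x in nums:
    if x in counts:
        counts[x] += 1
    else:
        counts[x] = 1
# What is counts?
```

Initial: counts = {}, nums = [5, 5, 1, 3, 5, 4, 2, 4]
See 5: counts = {5: 1}
See 5: counts = {5: 2}
See 1: counts = {5: 2, 1: 1}
See 3: counts = {5: 2, 1: 1, 3: 1}
See 5: counts = {5: 3, 1: 1, 3: 1}
See 4: counts = {5: 3, 1: 1, 3: 1, 4: 1}
See 2: counts = {5: 3, 1: 1, 3: 1, 4: 1, 2: 1}
See 4: counts = {5: 3, 1: 1, 3: 1, 4: 2, 2: 1}

{5: 3, 1: 1, 3: 1, 4: 2, 2: 1}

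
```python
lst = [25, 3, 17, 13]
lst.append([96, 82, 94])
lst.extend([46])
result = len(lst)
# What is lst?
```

After line 1: lst = [25, 3, 17, 13]
After line 2 (append adds [96, 82, 94] as single element): lst = [25, 3, 17, 13, [96, 82, 94]]
After line 3 (extend unpacks [46], adds 46): lst = [25, 3, 17, 13, [96, 82, 94], 46]
After line 4: result = len(lst) = 6

[25, 3, 17, 13, [96, 82, 94], 46]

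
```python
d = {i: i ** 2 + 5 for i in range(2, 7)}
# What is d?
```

{2: 9, 3: 14, 4: 21, 5: 30, 6: 41}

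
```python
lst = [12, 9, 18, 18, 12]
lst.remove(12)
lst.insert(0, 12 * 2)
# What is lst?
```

After line 1: lst = [12, 9, 18, 18, 12]
After line 2 (remove first 12): lst = [9, 18, 18, 12]
After line 3 (insert 24 at index 0): lst = [24, 9, 18, 18, 12]

[24, 9, 18, 18, 12]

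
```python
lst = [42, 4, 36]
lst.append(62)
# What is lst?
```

[42, 4, 36, 62]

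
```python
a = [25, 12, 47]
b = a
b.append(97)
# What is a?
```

After line 1: a = [25, 12, 47]
After line 2 (b = a is an alias, same object): a = [25, 12, 47], b = [25, 12, 47]
After line 3 (b.append mutates the shared list): a = [25, 12, 47, 97], b = [25, 12, 47, 97]

[25, 12, 47, 97]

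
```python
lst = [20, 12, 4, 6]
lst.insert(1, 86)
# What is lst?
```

[20, 86, 12, 4, 6]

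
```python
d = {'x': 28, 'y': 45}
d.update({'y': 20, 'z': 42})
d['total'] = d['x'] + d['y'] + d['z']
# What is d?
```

After line 1: d = {'x': 28, 'y': 45}
After line 2 (y overwritten, z added): d = {'x': 28, 'y': 20, 'z': 42}
After line 3 (total = 28 + 20 + 42 = 90): d = {'x': 28, 'y': 20, 'z': 42, 'total': 90}

{'x': 28, 'y': 20, 'z': 42, 'total': 90}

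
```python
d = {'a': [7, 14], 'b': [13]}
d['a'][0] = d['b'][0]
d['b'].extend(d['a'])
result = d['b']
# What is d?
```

After line 1: d = {'a': [7, 14], 'b': [13]}
After line 2 (a[0] = b[0] = 13): d = {'a': [13, 14], 'b': [13]}
After line 3 (b.extend(a) appends [13, 14]): d = {'a': [13, 14], 'b': [13, 13, 14]}
After line 4: result = d['b'] = [13, 13, 14]

{'a': [13, 14], 'b': [13, 13, 14]}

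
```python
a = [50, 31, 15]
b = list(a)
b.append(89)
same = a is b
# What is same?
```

After line 1: a = [50, 31, 15]
After line 2 (b = list(a) is a shallow copy, new object): a = [50, 31, 15], b = [50, 31, 15]
After line 3 (append only mutates b): a = [50, 31, 15], b = [50, 31, 15, 89]
After line 4 (same = a is b; different objects -> False): same = False

False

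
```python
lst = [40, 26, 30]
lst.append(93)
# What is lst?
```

[40, 26, 30, 93]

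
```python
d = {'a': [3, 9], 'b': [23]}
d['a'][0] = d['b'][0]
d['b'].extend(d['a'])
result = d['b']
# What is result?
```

After line 1: d = {'a': [3, 9], 'b': [23]}
After line 2 (a[0] = b[0] = 23): d = {'a': [23, 9], 'b': [23]}
After line 3 (b.extend(a) appends [23, 9]): d = {'a': [23, 9], 'b': [23, 23, 9]}
After line 4: result = d['b'] = [23, 23, 9]

[23, 23, 9]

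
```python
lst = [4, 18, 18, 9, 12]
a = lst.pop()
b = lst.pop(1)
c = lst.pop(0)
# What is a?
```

After line 1: lst = [4, 18, 18, 9, 12]
After line 2 (pop() -> a = 12): lst = [4, 18, 18, 9]
After line 3 (pop(1) -> b = 18): lst = [4, 18, 9]
After line 4 (pop(0) -> c = 4): lst = [18, 9]

12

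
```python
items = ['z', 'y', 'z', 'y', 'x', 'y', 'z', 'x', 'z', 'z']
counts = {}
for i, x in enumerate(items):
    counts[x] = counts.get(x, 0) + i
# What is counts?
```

Initial: counts = {}, items = ['z', 'y', 'z', 'y', 'x', 'y', 'z', 'x', 'z', 'z']
i=0, x='z': counts = {'z': 0}
i=1, x='y': counts = {'z': 0, 'y': 1}
i=2, x='z': counts = {'z': 2, 'y': 1}
i=3, x='y': counts = {'z': 2, 'y': 4}
i=4, x='x': counts = {'z': 2, 'y': 4, 'x': 4}
i=5, x='y': counts = {'z': 2, 'y': 9, 'x': 4}
i=6, x='z': counts = {'z': 8, 'y': 9, 'x': 4}
i=7, x='x': counts = {'z': 8, 'y': 9, 'x': 11}
i=8, x='z': counts = {'z': 16, 'y': 9, 'x': 11}
i=9, x='z': counts = {'z': 25, 'y': 9, 'x': 11}

{'z': 25, 'y': 9, 'x': 11}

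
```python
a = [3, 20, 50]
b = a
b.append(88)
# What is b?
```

After line 1: a = [3, 20, 50]
After line 2 (b = a is an alias, same object): a = [3, 20, 50], b = [3, 20, 50]
After line 3 (b.append mutates the shared list): a = [3, 20, 50, 88], b = [3, 20, 50, 88]

[3, 20, 50, 88]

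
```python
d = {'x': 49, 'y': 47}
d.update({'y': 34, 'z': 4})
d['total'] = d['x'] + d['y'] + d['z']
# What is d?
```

After line 1: d = {'x': 49, 'y': 47}
After line 2 (y overwritten, z added): d = {'x': 49, 'y': 34, 'z': 4}
After line 3 (total = 49 + 34 + 4 = 87): d = {'x': 49, 'y': 34, 'z': 4, 'total': 87}

{'x': 49, 'y': 34, 'z': 4, 'total': 87}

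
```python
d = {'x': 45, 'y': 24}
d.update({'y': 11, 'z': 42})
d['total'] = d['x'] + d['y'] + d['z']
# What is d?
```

After line 1: d = {'x': 45, 'y': 24}
After line 2 (y overwritten, z added): d = {'x': 45, 'y': 11, 'z': 42}
After line 3 (total = 45 + 11 + 42 = 98): d = {'x': 45, 'y': 11, 'z': 42, 'total': 98}

{'x': 45, 'y': 11, 'z': 42, 'total': 98}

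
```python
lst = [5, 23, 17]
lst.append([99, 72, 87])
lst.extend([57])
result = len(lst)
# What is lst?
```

After line 1: lst = [5, 23, 17]
After line 2 (append adds [99, 72, 87] as single element): lst = [5, 23, 17, [99, 72, 87]]
After line 3 (extend unpacks [57], adds 57): lst = [5, 23, 17, [99, 72, 87], 57]
After line 4: result = len(lst) = 5

[5, 23, 17, [99, 72, 87], 57]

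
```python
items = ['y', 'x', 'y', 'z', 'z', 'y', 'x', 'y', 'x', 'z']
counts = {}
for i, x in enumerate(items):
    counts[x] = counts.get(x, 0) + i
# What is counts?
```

Initial: counts = {}, items = ['y', 'x', 'y', 'z', 'z', 'y', 'x', 'y', 'x', 'z']
i=0, x='y': counts = {'y': 0}
i=1, x='x': counts = {'y': 0, 'x': 1}
i=2, x='y': counts = {'y': 2, 'x': 1}
i=3, x='z': counts = {'y': 2, 'x': 1, 'z': 3}
i=4, x='z': counts = {'y': 2, 'x': 1, 'z': 7}
i=5, x='y': counts = {'y': 7, 'x': 1, 'z': 7}
i=6, x='x': counts = {'y': 7, 'x': 7, 'z': 7}
i=7, x='y': counts = {'y': 14, 'x': 7, 'z': 7}
i=8, x='x': counts = {'y': 14, 'x': 15, 'z': 7}
i=9, x='z': counts = {'y': 14, 'x': 15, 'z': 16}

{'y': 14, 'x': 15, 'z': 16}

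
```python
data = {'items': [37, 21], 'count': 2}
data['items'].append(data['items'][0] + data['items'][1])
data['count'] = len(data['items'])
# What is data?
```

After line 1: data = {'items': [37, 21], 'count': 2}
After line 2 (append 37 + 21 = 58): data = {'items': [37, 21, 58], 'count': 2}
After line 3 (count = len(items) = 3): data = {'items': [37, 21, 58], 'count': 3}

{'items': [37, 21, 58], 'count': 3}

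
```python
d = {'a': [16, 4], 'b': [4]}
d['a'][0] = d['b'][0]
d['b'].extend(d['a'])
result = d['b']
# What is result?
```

After line 1: d = {'a': [16, 4], 'b': [4]}
After line 2 (a[0] = b[0] = 4): d = {'a': [4, 4], 'b': [4]}
After line 3 (b.extend(a) appends [4, 4]): d = {'a': [4, 4], 'b': [4, 4, 4]}
After line 4: result = d['b'] = [4, 4, 4]

[4, 4, 4]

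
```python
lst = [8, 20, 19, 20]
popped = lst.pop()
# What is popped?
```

20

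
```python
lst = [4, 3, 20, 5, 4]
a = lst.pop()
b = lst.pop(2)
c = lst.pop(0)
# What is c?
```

After line 1: lst = [4, 3, 20, 5, 4]
After line 2 (pop() -> a = 4): lst = [4, 3, 20, 5]
After line 3 (pop(2) -> b = 20): lst = [4, 3, 5]
After line 4 (pop(0) -> c = 4): lst = [3, 5]

4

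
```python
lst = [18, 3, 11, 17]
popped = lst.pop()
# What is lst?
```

[18, 3, 11]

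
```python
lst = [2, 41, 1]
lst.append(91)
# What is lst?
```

[2, 41, 1, 91]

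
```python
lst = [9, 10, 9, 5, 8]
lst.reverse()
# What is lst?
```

[8, 5, 9, 10, 9]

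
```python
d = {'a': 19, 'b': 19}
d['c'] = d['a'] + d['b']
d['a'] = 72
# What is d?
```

After line 1: d = {'a': 19, 'b': 19}
After line 2 (d['c'] = 19 + 19): d = {'a': 19, 'b': 19, 'c': 38}
After line 3: d = {'a': 72, 'b': 19, 'c': 38}

{'a': 72, 'b': 19, 'c': 38}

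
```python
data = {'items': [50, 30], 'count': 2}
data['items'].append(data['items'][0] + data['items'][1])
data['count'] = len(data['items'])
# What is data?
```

After line 1: data = {'items': [50, 30], 'count': 2}
After line 2 (append 50 + 30 = 80): data = {'items': [50, 30, 80], 'count': 2}
After line 3 (count = len(items) = 3): data = {'items': [50, 30, 80], 'count': 3}

{'items': [50, 30, 80], 'count': 3}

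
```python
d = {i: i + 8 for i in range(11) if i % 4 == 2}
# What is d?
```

{2: 10, 6: 14, 10: 18}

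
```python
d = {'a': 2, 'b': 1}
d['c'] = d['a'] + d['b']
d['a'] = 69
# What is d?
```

After line 1: d = {'a': 2, 'b': 1}
After line 2 (d['c'] = 2 + 1): d = {'a': 2, 'b': 1, 'c': 3}
After line 3: d = {'a': 69, 'b': 1, 'c': 3}

{'a': 69, 'b': 1, 'c': 3}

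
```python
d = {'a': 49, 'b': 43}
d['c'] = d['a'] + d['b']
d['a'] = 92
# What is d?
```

After line 1: d = {'a': 49, 'b': 43}
After line 2 (d['c'] = 49 + 43): d = {'a': 49, 'b': 43, 'c': 92}
After line 3: d = {'a': 92, 'b': 43, 'c': 92}

{'a': 92, 'b': 43, 'c': 92}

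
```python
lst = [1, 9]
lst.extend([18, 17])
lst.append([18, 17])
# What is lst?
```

After line 1: lst = [1, 9]
After line 2 (extend unpacks [18, 17]): lst = [1, 9, 18, 17]
After line 3 (append adds [18, 17] as single element): lst = [1, 9, 18, 17, [18, 17]]

[1, 9, 18, 17, [18, 17]]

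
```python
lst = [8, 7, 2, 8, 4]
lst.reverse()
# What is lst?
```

[4, 8, 2, 7, 8]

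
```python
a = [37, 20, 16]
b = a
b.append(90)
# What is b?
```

After line 1: a = [37, 20, 16]
After line 2 (b = a is an alias, same object): a = [37, 20, 16], b = [37, 20, 16]
After line 3 (b.append mutates the shared list): a = [37, 20, 16, 90], b = [37, 20, 16, 90]

[37, 20, 16, 90]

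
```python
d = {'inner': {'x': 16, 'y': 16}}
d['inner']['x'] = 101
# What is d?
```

After line 1: d = {'inner': {'x': 16, 'y': 16}}
After line 2 (inner x overwritten): d = {'inner': {'x': 101, 'y': 16}}

{'inner': {'x': 101, 'y': 16}}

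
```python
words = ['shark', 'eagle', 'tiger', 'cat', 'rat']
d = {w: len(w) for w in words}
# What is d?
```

{'shark': 5, 'eagle': 5, 'tiger': 5, 'cat': 3, 'rat': 3}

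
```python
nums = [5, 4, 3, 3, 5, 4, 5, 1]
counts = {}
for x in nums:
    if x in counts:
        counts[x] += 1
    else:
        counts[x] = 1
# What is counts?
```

Initial: counts = {}, nums = [5, 4, 3, 3, 5, 4, 5, 1]
See 5: counts = {5: 1}
See 4: counts = {5: 1, 4: 1}
See 3: counts = {5: 1, 4: 1, 3: 1}
See 3: counts = {5: 1, 4: 1, 3: 2}
See 5: counts = {5: 2, 4: 1, 3: 2}
See 4: counts = {5: 2, 4: 2, 3: 2}
See 5: counts = {5: 3, 4: 2, 3: 2}
See 1: counts = {5: 3, 4: 2, 3: 2, 1: 1}

{5: 3, 4: 2, 3: 2, 1: 1}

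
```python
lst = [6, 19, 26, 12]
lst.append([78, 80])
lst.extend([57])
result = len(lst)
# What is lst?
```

After line 1: lst = [6, 19, 26, 12]
After line 2 (append adds [78, 80] as single element): lst = [6, 19, 26, 12, [78, 80]]
After line 3 (extend unpacks [57], adds 57): lst = [6, 19, 26, 12, [78, 80], 57]
After line 4: result = len(lst) = 6

[6, 19, 26, 12, [78, 80], 57]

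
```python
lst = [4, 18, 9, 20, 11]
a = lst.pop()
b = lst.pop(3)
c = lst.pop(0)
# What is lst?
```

After line 1: lst = [4, 18, 9, 20, 11]
After line 2 (pop() -> a = 11): lst = [4, 18, 9, 20]
After line 3 (pop(3) -> b = 20): lst = [4, 18, 9]
After line 4 (pop(0) -> c = 4): lst = [18, 9]

[18, 9]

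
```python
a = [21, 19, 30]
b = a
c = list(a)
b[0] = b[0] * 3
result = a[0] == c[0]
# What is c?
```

After line 1: a = [21, 19, 30]
After line 2 (b = a, alias): a = [21, 19, 30], b = [21, 19, 30]
After line 3 (c = list(a) is a copy, new object): c = [21, 19, 30]
After line 4 (b[0] = 21 * 3 = 63; mutates shared a/b): a = b = [63, 19, 30], c = [21, 19, 30]
After line 5 (a[0] = 63, c[0] = 21; result = False)

[21, 19, 30]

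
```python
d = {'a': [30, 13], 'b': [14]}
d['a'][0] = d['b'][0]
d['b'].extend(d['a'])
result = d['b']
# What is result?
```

After line 1: d = {'a': [30, 13], 'b': [14]}
After line 2 (a[0] = b[0] = 14): d = {'a': [14, 13], 'b': [14]}
After line 3 (b.extend(a) appends [14, 13]): d = {'a': [14, 13], 'b': [14, 14, 13]}
After line 4: result = d['b'] = [14, 14, 13]

[14, 14, 13]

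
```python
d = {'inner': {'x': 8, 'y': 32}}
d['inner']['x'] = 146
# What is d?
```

After line 1: d = {'inner': {'x': 8, 'y': 32}}
After line 2 (inner x overwritten): d = {'inner': {'x': 146, 'y': 32}}

{'inner': {'x': 146, 'y': 32}}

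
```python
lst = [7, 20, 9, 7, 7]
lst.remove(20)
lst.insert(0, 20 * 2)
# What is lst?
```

After line 1: lst = [7, 20, 9, 7, 7]
After line 2 (remove first 20): lst = [7, 9, 7, 7]
After line 3 (insert 40 at index 0): lst = [40, 7, 9, 7, 7]

[40, 7, 9, 7, 7]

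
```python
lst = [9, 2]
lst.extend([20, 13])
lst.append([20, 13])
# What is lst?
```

After line 1: lst = [9, 2]
After line 2 (extend unpacks [20, 13]): lst = [9, 2, 20, 13]
After line 3 (append adds [20, 13] as single element): lst = [9, 2, 20, 13, [20, 13]]

[9, 2, 20, 13, [20, 13]]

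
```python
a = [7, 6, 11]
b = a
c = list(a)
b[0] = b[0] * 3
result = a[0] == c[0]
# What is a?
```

After line 1: a = [7, 6, 11]
After line 2 (b = a, alias): a = [7, 6, 11], b = [7, 6, 11]
After line 3 (c = list(a) is a copy, new object): c = [7, 6, 11]
After line 4 (b[0] = 7 * 3 = 21; mutates shared a/b): a = b = [21, 6, 11], c = [7, 6, 11]
After line 5 (a[0] = 21, c[0] = 7; result = False)

[21, 6, 11]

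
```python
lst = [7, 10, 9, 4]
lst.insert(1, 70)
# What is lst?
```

[7, 70, 10, 9, 4]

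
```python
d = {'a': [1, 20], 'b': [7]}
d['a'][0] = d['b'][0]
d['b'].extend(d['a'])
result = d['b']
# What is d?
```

After line 1: d = {'a': [1, 20], 'b': [7]}
After line 2 (a[0] = b[0] = 7): d = {'a': [7, 20], 'b': [7]}
After line 3 (b.extend(a) appends [7, 20]): d = {'a': [7, 20], 'b': [7, 7, 20]}
After line 4: result = d['b'] = [7, 7, 20]

{'a': [7, 20], 'b': [7, 7, 20]}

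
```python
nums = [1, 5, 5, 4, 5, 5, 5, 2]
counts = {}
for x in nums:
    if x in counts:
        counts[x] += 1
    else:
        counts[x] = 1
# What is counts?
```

Initial: counts = {}, nums = [1, 5, 5, 4, 5, 5, 5, 2]
See 1: counts = {1: 1}
See 5: counts = {1: 1, 5: 1}
See 5: counts = {1: 1, 5: 2}
See 4: counts = {1: 1, 5: 2, 4: 1}
See 5: counts = {1: 1, 5: 3, 4: 1}
See 5: counts = {1: 1, 5: 4, 4: 1}
See 5: counts = {1: 1, 5: 5, 4: 1}
See 2: counts = {1: 1, 5: 5, 4: 1, 2: 1}

{1: 1, 5: 5, 4: 1, 2: 1}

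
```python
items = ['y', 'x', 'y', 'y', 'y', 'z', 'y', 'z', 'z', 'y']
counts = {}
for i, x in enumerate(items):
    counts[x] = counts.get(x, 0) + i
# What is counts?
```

Initial: counts = {}, items = ['y', 'x', 'y', 'y', 'y', 'z', 'y', 'z', 'z', 'y']
i=0, x='y': counts = {'y': 0}
i=1, x='x': counts = {'y': 0, 'x': 1}
i=2, x='y': counts = {'y': 2, 'x': 1}
i=3, x='y': counts = {'y': 5, 'x': 1}
i=4, x='y': counts = {'y': 9, 'x': 1}
i=5, x='z': counts = {'y': 9, 'x': 1, 'z': 5}
i=6, x='y': counts = {'y': 15, 'x': 1, 'z': 5}
i=7, x='z': counts = {'y': 15, 'x': 1, 'z': 12}
i=8, x='z': counts = {'y': 15, 'x': 1, 'z': 20}
i=9, x='y': counts = {'y': 24, 'x': 1, 'z': 20}

{'y': 24, 'x': 1, 'z': 20}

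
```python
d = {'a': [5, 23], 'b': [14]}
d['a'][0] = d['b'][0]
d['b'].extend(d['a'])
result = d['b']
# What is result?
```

After line 1: d = {'a': [5, 23], 'b': [14]}
After line 2 (a[0] = b[0] = 14): d = {'a': [14, 23], 'b': [14]}
After line 3 (b.extend(a) appends [14, 23]): d = {'a': [14, 23], 'b': [14, 14, 23]}
After line 4: result = d['b'] = [14, 14, 23]

[14, 14, 23]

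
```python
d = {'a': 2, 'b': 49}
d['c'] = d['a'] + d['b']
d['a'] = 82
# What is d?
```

After line 1: d = {'a': 2, 'b': 49}
After line 2 (d['c'] = 2 + 49): d = {'a': 2, 'b': 49, 'c': 51}
After line 3: d = {'a': 82, 'b': 49, 'c': 51}

{'a': 82, 'b': 49, 'c': 51}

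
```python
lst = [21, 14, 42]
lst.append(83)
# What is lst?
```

[21, 14, 42, 83]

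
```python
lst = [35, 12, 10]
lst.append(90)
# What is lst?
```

[35, 12, 10, 90]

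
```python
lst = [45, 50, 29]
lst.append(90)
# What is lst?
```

[45, 50, 29, 90]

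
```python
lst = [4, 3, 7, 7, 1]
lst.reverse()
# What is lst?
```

[1, 7, 7, 3, 4]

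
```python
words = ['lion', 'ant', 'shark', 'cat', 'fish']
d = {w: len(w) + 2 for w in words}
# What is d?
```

{'lion': 6, 'ant': 5, 'shark': 7, 'cat': 5, 'fish': 6}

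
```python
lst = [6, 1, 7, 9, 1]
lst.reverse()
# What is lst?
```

[1, 9, 7, 1, 6]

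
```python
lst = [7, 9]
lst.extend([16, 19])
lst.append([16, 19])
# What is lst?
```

After line 1: lst = [7, 9]
After line 2 (extend unpacks [16, 19]): lst = [7, 9, 16, 19]
After line 3 (append adds [16, 19] as single element): lst = [7, 9, 16, 19, [16, 19]]

[7, 9, 16, 19, [16, 19]]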